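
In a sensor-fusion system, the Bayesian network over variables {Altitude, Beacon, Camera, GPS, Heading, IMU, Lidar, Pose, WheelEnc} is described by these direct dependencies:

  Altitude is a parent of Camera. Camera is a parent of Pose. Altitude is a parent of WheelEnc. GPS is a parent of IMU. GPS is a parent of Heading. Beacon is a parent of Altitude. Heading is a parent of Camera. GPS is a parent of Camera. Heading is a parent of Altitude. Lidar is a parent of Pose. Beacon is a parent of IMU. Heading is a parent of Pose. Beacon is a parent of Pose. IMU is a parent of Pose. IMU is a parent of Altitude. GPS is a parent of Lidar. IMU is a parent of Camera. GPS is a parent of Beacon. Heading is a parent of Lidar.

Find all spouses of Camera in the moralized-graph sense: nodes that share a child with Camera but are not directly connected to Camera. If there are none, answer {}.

{Beacon, Lidar}

Children of Camera: Pose.
  Pose: Beacon, Heading, IMU, Lidar
Excluding nodes already adjacent to Camera (Altitude, GPS, Heading, IMU, Pose), the co-parent-only contribution is {Beacon, Lidar}.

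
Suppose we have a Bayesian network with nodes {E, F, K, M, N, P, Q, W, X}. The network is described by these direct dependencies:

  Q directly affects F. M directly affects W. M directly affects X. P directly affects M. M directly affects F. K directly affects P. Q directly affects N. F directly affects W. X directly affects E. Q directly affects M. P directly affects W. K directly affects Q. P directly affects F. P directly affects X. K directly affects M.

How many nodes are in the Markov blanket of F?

The Markov blanket of a node is its parents, its children, and the other parents of its children.
F's parents: M, P, Q.
Children of F: W.
Other parents of F's children:
  parents(W) \ {F} = {M, P}.
MB(F) = {M, P, Q, W}, which has 4 nodes.

4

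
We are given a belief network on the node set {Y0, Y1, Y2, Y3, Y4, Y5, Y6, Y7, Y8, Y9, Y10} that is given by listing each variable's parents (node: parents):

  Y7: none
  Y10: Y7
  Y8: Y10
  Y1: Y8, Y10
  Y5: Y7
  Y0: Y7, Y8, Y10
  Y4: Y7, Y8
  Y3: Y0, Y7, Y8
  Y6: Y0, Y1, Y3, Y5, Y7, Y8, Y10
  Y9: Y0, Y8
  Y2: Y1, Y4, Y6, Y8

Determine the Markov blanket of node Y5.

Pa(Y5) = {Y7}.
Y5's children: Y6.
Other parents of Y5's children:
  parents(Y6) \ {Y5} = {Y0, Y1, Y3, Y7, Y8, Y10}.
Taking the union gives {Y0, Y1, Y3, Y6, Y7, Y8, Y10}.

{Y0, Y1, Y3, Y6, Y7, Y8, Y10}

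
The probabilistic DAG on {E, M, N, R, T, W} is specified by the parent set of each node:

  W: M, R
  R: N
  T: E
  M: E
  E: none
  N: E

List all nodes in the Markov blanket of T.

{E}

Parents of T: E.
Children of T: none.
T has no children, so there are no co-parents.
So the Markov blanket of T is {E}.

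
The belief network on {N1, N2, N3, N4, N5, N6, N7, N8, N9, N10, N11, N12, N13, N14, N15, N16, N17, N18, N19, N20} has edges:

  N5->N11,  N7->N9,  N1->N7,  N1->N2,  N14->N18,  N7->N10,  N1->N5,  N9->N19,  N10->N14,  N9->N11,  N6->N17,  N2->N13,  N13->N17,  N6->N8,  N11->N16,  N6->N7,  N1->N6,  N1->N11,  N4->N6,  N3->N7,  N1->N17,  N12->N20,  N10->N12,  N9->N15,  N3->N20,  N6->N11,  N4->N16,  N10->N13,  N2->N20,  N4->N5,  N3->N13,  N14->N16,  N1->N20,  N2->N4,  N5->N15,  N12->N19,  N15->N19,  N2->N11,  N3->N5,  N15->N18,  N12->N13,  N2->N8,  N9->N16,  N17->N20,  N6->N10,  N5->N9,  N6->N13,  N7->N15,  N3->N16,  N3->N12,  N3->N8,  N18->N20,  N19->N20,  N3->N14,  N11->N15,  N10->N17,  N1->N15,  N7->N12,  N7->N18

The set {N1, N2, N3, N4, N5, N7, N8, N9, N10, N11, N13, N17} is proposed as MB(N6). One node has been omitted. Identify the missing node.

N12

N6's parents: N1, N4.
N6 has children N7, N8, N10, N11, N13, N17.
Co-parents of N6 (other parents of its children):
  N7's other parents are N1, N3.
  parents(N8) \ {N6} = {N2, N3}.
  N10's other parent is N7.
  N11 also has parents N1, N2, N5, N9.
  parents(N13) \ {N6} = {N2, N3, N10, N12}.
  parents(N17) \ {N6} = {N1, N10, N13}.
MB(N6) = {N1, N2, N3, N4, N5, N7, N8, N9, N10, N11, N12, N13, N17}.
Comparing with the claimed set, N12 is missing.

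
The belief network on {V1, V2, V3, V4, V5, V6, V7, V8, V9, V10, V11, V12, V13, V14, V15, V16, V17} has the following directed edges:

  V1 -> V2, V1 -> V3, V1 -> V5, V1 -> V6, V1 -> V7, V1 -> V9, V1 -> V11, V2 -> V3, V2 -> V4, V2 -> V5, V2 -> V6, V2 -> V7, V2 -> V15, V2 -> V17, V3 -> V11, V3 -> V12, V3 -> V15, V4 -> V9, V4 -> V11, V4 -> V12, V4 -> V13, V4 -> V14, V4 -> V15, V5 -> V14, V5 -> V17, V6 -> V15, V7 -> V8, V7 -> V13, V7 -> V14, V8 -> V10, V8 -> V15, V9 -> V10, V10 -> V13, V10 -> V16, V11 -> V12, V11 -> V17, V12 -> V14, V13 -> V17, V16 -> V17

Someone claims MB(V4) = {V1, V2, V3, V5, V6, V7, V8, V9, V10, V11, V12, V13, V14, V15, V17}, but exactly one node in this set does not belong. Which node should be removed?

A node's Markov blanket = Pa ∪ Ch ∪ (parents of Ch other than the node itself).
V4 has parent V2.
V4's children: V9, V11, V12, V13, V14, V15.
For each child, the remaining parents (spouses of V4):
  parents(V9) \ {V4} = {V1}.
  parents(V11) \ {V4} = {V1, V3}.
  parents(V12) \ {V4} = {V3, V11}.
  V13's other parents are V7, V10.
  parents(V14) \ {V4} = {V5, V7, V12}.
  parents(V15) \ {V4} = {V2, V3, V6, V8}.
MB(V4) = {V1, V2, V3, V5, V6, V7, V8, V9, V10, V11, V12, V13, V14, V15}.
V17 is neither a parent, child, nor co-parent of V4, so it does not belong.

V17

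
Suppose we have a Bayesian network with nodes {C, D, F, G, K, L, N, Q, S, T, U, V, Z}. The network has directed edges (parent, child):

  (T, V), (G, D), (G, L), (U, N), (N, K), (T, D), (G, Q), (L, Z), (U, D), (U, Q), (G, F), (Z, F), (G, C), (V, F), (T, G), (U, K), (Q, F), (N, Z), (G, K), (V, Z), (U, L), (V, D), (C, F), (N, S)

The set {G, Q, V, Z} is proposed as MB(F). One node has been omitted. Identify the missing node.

A node's Markov blanket = Pa ∪ Ch ∪ (parents of Ch other than the node itself).
F's children: none.
F has parents C, G, Q, V, Z.
With no children, F has no spouses; the co-parent set is empty.
MB(F) = {C, G, Q, V, Z}.
Comparing with the claimed set, C is missing.

C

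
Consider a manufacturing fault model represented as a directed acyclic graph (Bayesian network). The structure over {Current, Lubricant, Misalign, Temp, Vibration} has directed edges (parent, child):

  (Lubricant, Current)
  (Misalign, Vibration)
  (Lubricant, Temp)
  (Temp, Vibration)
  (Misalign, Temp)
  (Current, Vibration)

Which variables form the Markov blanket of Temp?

{Current, Lubricant, Misalign, Vibration}

Temp's parents: Lubricant, Misalign.
Temp has child Vibration.
Other parents of Temp's children:
  Vibration: Current, Misalign
Union: {Lubricant, Misalign} ∪ {Vibration} ∪ {Current, Misalign} = {Current, Lubricant, Misalign, Vibration}.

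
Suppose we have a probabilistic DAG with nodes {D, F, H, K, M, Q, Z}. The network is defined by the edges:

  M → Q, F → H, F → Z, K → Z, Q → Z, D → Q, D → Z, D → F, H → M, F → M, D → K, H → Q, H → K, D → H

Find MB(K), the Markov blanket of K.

{D, F, H, Q, Z}

K's children: Z.
K has parents D, H.
Co-parents of K (other parents of its children):
  Z's other parents are D, F, Q.
Taking the union gives {D, F, H, Q, Z}.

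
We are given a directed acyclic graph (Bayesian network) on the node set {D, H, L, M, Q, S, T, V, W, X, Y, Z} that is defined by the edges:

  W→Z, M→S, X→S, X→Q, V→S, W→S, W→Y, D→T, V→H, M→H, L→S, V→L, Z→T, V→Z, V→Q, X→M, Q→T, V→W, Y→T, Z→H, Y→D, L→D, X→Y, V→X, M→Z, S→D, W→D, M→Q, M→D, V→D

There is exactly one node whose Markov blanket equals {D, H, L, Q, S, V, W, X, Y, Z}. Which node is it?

M

The target node must have every member of {D, H, L, Q, S, V, W, X, Y, Z} as a parent, child, or co-parent, and no others.
Parents of M: X; children: D, H, Q, S, Z; co-parents: L, S, V, W, X, Y, Z.
These exactly cover the given set, so the node is M.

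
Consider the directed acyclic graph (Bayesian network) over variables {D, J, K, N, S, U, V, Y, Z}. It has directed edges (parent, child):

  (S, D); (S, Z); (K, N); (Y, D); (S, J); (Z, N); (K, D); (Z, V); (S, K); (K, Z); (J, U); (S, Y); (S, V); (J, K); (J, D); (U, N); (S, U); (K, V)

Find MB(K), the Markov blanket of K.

{D, J, N, S, U, V, Y, Z}

By definition, MB(K) is built from K's parents, K's children, and the co-parents of K.
Pa(K) = {J, S}.
K has children D, N, V, Z.
Co-parents of K (other parents of its children):
  Z also has parent S.
  V also has parents S, Z.
  D also has parents J, S, Y.
  N's other parents are U, Z.
MB(K) = {D, J, N, S, U, V, Y, Z}.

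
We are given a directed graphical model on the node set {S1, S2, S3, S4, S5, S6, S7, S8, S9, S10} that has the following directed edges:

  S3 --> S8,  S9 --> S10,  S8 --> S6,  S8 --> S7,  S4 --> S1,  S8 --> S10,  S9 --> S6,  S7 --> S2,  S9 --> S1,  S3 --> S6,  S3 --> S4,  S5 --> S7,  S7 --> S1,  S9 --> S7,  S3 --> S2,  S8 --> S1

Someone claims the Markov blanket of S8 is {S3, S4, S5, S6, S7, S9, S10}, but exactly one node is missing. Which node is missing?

A node's Markov blanket = Pa ∪ Ch ∪ (parents of Ch other than the node itself).
Pa(S8) = {S3}.
S8 has children S1, S6, S7, S10.
Other parents of S8's children:
  S6: S3, S9
  S10: S9
  S7: S5, S9
  S1: S4, S7, S9
MB(S8) = {S1, S3, S4, S5, S6, S7, S9, S10}.
Comparing with the claimed set, S1 is missing.

S1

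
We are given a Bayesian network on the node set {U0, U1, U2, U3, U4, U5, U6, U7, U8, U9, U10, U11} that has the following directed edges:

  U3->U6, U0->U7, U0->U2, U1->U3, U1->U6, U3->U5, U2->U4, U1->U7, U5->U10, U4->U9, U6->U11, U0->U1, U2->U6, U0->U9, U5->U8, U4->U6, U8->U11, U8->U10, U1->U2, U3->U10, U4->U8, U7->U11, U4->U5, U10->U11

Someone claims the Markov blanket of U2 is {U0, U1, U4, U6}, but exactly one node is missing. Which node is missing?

U3

Parents of U2: U0, U1.
Ch(U2) = {U4, U6}.
Other parents of U2's children:
  U4: no additional parents.
  U6's other parents are U1, U3, U4.
MB(U2) = {U0, U1, U3, U4, U6}.
Comparing with the claimed set, U3 is missing.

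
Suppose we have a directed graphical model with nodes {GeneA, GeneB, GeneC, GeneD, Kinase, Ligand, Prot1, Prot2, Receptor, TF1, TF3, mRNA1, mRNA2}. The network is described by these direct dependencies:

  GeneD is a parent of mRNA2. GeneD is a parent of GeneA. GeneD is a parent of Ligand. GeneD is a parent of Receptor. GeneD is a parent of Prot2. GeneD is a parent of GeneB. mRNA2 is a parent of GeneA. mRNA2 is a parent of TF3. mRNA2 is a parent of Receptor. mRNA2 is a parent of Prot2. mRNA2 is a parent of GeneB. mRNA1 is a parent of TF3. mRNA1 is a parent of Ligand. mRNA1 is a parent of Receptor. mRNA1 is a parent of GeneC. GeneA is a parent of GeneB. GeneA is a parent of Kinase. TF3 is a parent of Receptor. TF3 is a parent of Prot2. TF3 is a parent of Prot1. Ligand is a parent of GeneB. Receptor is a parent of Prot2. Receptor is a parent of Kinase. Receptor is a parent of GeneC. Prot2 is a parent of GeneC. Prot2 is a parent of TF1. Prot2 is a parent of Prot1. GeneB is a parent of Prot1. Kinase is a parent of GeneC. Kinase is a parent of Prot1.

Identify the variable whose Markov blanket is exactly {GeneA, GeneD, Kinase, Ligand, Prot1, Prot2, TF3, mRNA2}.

GeneB

The target node must have every member of {GeneA, GeneD, Kinase, Ligand, Prot1, Prot2, TF3, mRNA2} as a parent, child, or co-parent, and no others.
Parents of GeneB: GeneA, GeneD, Ligand, mRNA2; children: Prot1; co-parents: Kinase, Prot2, TF3.
These exactly cover the given set, so the node is GeneB.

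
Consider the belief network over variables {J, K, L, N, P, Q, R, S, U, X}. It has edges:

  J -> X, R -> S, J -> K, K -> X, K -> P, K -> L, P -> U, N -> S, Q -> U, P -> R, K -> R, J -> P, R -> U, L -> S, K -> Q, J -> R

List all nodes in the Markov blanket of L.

{K, N, R, S}

Parents of L: K.
L's children: S.
Parents of each child, excluding L:
  S: N, R
Taking the union gives {K, N, R, S}.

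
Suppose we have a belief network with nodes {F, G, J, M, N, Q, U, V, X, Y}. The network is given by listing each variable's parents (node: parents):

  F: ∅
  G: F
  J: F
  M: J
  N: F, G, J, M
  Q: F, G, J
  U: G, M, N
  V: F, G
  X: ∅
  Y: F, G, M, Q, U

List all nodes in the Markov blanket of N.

Recall MB(v) = parents ∪ children ∪ spouses, where spouses are the other parents of v's children.
Ch(N) = {U}.
Pa(N) = {F, G, J, M}.
Other parents of N's children:
  U: G, M
So the Markov blanket of N is {F, G, J, M, U}.

{F, G, J, M, U}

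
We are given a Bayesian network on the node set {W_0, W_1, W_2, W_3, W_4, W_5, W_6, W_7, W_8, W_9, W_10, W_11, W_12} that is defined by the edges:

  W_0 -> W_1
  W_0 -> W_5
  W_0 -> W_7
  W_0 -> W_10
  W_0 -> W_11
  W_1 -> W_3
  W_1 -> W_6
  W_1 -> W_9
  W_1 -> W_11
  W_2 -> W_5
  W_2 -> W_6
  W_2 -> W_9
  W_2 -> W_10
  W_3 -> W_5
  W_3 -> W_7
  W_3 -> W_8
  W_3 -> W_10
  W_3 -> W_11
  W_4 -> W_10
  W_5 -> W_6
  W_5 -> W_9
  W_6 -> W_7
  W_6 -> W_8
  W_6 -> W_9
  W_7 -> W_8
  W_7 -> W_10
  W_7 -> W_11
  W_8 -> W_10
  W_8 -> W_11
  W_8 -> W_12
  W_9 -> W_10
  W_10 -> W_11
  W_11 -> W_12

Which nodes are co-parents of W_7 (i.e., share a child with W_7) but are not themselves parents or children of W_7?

Children of W_7: W_8, W_10, W_11.
  W_8: W_3, W_6
  W_10: W_0, W_2, W_3, W_4, W_8, W_9
  W_11: W_0, W_1, W_3, W_8, W_10
Excluding nodes already adjacent to W_7 (W_0, W_3, W_6, W_8, W_10, W_11), the co-parent-only contribution is {W_1, W_2, W_4, W_9}.

{W_1, W_2, W_4, W_9}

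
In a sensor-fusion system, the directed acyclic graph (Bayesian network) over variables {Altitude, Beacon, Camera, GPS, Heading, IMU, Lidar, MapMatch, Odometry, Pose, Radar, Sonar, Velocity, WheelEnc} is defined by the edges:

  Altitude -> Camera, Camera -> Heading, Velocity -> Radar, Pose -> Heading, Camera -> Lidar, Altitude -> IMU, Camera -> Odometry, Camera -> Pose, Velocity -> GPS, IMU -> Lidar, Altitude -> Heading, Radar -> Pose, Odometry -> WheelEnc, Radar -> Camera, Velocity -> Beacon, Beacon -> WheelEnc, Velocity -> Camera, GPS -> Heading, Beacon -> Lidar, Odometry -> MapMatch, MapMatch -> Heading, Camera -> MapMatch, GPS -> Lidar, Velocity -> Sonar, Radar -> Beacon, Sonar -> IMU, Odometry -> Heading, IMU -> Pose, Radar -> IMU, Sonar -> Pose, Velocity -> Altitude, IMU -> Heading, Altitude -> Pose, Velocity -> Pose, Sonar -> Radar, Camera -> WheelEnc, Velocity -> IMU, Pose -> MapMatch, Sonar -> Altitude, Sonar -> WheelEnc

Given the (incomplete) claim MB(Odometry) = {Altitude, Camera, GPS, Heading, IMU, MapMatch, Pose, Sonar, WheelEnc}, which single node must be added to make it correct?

Beacon

Pa(Odometry) = {Camera}.
Odometry's children: Heading, MapMatch, WheelEnc.
Parents of each child, excluding Odometry:
  MapMatch's other parents are Camera, Pose.
  WheelEnc's other parents are Beacon, Camera, Sonar.
  Heading's other parents are Altitude, Camera, GPS, IMU, MapMatch, Pose.
MB(Odometry) = {Altitude, Beacon, Camera, GPS, Heading, IMU, MapMatch, Pose, Sonar, WheelEnc}.
Comparing with the claimed set, Beacon is missing.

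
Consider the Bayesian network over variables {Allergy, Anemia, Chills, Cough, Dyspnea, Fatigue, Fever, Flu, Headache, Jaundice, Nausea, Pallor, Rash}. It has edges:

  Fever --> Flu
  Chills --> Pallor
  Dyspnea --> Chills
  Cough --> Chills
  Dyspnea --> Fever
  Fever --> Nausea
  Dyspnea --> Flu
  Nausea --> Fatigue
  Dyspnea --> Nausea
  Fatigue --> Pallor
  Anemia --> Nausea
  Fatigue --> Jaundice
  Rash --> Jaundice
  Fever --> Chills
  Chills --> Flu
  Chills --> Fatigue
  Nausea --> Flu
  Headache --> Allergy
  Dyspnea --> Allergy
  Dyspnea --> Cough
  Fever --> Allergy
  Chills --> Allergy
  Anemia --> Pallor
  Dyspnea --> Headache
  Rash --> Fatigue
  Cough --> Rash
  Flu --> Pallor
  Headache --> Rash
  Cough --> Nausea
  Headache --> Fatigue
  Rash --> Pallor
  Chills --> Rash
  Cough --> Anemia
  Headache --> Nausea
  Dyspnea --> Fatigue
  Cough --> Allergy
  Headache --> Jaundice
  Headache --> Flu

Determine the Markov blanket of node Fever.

Fever has parent Dyspnea.
Ch(Fever) = {Allergy, Chills, Flu, Nausea}.
Other parents of Fever's children:
  Chills: Cough, Dyspnea
  Allergy: Chills, Cough, Dyspnea, Headache
  Nausea: Anemia, Cough, Dyspnea, Headache
  Flu: Chills, Dyspnea, Headache, Nausea
Union: {Dyspnea} ∪ {Allergy, Chills, Flu, Nausea} ∪ {Anemia, Chills, Cough, Dyspnea, Headache, Nausea} = {Allergy, Anemia, Chills, Cough, Dyspnea, Flu, Headache, Nausea}.

{Allergy, Anemia, Chills, Cough, Dyspnea, Flu, Headache, Nausea}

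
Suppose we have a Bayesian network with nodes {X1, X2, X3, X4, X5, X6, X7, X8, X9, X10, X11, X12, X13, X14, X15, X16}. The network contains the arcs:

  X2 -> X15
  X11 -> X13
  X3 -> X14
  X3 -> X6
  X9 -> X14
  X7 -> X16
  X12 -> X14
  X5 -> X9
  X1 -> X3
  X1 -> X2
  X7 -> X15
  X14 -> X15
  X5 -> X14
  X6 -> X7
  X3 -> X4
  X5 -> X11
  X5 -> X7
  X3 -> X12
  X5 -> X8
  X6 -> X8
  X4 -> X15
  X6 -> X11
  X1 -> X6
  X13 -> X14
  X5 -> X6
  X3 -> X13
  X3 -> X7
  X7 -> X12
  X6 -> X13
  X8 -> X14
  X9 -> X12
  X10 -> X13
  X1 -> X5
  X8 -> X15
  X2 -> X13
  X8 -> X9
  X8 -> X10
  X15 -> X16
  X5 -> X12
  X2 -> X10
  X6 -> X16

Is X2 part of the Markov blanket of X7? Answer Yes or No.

Yes

X2 is a co-parent of X7: both are parents of X15.
So X2 ∈ MB(X7).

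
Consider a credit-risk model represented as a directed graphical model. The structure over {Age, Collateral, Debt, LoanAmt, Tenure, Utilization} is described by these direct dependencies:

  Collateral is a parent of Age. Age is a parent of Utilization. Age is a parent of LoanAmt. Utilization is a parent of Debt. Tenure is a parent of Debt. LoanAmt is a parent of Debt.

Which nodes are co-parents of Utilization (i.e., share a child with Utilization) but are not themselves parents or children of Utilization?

{LoanAmt, Tenure}

Children of Utilization: Debt.
  parents(Debt) \ {Utilization} = {LoanAmt, Tenure}.
Excluding nodes already adjacent to Utilization (Age, Debt), the co-parent-only contribution is {LoanAmt, Tenure}.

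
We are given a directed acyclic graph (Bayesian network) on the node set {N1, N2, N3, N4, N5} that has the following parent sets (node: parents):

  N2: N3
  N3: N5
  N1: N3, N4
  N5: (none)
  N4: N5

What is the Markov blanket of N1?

{N3, N4}

By definition, MB(N1) is built from N1's parents, N1's children, and the co-parents of N1.
Ch(N1) = {}.
Pa(N1) = {N3, N4}.
With no children, N1 has no spouses; the co-parent set is empty.
MB(N1) = {N3, N4}.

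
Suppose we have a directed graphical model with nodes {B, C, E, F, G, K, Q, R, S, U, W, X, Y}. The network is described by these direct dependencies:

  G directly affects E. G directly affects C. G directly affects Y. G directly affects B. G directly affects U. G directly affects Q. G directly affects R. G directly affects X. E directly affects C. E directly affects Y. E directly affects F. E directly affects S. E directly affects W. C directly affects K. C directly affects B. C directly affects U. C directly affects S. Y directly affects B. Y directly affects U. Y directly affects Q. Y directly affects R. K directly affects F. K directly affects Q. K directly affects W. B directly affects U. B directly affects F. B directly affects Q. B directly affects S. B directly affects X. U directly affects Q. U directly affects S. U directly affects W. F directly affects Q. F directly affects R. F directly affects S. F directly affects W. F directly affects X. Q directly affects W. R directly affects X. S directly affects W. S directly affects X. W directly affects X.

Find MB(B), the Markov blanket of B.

By definition, MB(B) is built from B's parents, B's children, and the co-parents of B.
B's parents: C, G, Y.
Children of B: F, Q, S, U, X.
Co-parents of B (other parents of its children):
  U also has parents C, G, Y.
  F also has parents E, K.
  Q also has parents F, G, K, U, Y.
  S's other parents are C, E, F, U.
  X's other parents are F, G, R, S, W.
So the Markov blanket of B is {C, E, F, G, K, Q, R, S, U, W, X, Y}.

{C, E, F, G, K, Q, R, S, U, W, X, Y}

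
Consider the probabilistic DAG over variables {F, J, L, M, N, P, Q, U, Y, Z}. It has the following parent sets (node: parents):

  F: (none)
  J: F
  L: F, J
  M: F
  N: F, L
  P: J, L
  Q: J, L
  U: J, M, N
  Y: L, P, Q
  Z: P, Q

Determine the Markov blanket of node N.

Parents of N: F, L.
Ch(N) = {U}.
For each child, the remaining parents (spouses of N):
  U: J, M
Union: {F, L} ∪ {U} ∪ {J, M} = {F, J, L, M, U}.

{F, J, L, M, U}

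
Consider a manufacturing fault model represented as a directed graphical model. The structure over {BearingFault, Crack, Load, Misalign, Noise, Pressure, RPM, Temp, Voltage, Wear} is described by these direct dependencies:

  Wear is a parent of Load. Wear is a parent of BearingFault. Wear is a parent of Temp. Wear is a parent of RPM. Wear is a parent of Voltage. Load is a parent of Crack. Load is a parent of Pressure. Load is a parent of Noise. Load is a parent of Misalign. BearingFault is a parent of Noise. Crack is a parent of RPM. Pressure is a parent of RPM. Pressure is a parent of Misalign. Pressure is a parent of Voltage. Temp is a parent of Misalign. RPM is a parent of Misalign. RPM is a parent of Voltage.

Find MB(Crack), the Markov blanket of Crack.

{Load, Pressure, RPM, Wear}

By definition, MB(Crack) is built from Crack's parents, Crack's children, and the co-parents of Crack.
Pa(Crack) = {Load}.
Children of Crack: RPM.
For each child, the remaining parents (spouses of Crack):
  RPM: Pressure, Wear
So the Markov blanket of Crack is {Load, Pressure, RPM, Wear}.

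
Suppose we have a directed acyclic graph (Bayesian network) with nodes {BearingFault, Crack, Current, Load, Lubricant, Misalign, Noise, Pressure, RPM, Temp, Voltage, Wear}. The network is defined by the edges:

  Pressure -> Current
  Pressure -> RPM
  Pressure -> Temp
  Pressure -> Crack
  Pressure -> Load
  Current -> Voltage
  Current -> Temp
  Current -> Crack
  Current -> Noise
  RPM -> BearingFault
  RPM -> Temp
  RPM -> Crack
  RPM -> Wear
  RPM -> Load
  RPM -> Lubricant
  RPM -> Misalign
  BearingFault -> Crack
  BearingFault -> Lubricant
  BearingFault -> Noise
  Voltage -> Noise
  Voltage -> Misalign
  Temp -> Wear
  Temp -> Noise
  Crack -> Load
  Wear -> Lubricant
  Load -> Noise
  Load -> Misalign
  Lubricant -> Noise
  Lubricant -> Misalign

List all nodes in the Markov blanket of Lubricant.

{BearingFault, Current, Load, Misalign, Noise, RPM, Temp, Voltage, Wear}

Pa(Lubricant) = {BearingFault, RPM, Wear}.
Lubricant's children: Misalign, Noise.
Other parents of Lubricant's children:
  Noise: BearingFault, Current, Load, Temp, Voltage
  Misalign: Load, RPM, Voltage
So the Markov blanket of Lubricant is {BearingFault, Current, Load, Misalign, Noise, RPM, Temp, Voltage, Wear}.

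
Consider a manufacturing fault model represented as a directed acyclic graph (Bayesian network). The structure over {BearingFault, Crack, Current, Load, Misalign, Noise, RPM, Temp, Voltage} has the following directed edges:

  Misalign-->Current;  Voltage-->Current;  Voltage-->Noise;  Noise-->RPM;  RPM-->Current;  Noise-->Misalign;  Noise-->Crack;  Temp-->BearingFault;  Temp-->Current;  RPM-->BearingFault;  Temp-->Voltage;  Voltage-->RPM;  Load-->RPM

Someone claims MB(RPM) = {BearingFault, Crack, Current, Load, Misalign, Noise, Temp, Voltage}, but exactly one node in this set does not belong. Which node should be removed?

Crack

The Markov blanket of a node is its parents, its children, and the other parents of its children.
Pa(RPM) = {Load, Noise, Voltage}.
Ch(RPM) = {BearingFault, Current}.
Other parents of RPM's children:
  parents(BearingFault) \ {RPM} = {Temp}.
  parents(Current) \ {RPM} = {Misalign, Temp, Voltage}.
MB(RPM) = {BearingFault, Current, Load, Misalign, Noise, Temp, Voltage}.
Crack is neither a parent, child, nor co-parent of RPM, so it does not belong.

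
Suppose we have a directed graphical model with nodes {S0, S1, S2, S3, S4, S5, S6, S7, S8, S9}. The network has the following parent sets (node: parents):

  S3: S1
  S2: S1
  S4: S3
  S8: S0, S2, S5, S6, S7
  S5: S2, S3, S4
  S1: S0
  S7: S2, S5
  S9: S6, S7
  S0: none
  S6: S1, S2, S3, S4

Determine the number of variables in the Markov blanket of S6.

9

S6's parents: S1, S2, S3, S4.
S6 has children S8, S9.
Co-parents of S6 (other parents of its children):
  S8: S0, S2, S5, S7
  S9: S7
MB(S6) = {S0, S1, S2, S3, S4, S5, S7, S8, S9}, which has 9 nodes.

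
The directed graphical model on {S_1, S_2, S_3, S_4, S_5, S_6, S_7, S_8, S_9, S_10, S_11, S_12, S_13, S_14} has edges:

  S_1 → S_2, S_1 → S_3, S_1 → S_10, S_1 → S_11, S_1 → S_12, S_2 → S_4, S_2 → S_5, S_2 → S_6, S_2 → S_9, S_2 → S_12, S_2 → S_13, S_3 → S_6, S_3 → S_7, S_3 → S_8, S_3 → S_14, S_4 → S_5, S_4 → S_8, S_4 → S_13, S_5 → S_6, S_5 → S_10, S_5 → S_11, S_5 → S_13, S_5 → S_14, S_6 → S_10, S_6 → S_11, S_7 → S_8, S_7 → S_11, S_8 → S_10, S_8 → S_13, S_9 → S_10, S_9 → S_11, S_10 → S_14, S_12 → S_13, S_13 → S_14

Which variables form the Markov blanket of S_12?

S_12 has parents S_1, S_2.
S_12's children: S_13.
Other parents of S_12's children:
  S_13 also has parents S_2, S_4, S_5, S_8.
Union: {S_1, S_2} ∪ {S_13} ∪ {S_2, S_4, S_5, S_8} = {S_1, S_2, S_4, S_5, S_8, S_13}.

{S_1, S_2, S_4, S_5, S_8, S_13}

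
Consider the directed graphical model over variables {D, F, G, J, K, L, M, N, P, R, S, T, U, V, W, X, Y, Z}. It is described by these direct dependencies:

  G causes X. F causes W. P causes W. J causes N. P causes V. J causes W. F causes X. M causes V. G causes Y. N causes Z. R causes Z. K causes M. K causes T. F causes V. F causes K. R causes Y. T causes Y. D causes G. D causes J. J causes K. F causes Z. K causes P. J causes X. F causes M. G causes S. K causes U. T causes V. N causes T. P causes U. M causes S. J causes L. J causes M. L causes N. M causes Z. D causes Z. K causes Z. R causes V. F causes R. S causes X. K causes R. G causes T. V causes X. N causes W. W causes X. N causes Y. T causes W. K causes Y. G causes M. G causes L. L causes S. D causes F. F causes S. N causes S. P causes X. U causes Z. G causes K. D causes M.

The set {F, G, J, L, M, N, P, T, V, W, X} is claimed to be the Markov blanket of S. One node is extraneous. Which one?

S's children: X.
S's parents: F, G, L, M, N.
Other parents of S's children:
  X: F, G, J, P, V, W
MB(S) = {F, G, J, L, M, N, P, V, W, X}.
T is neither a parent, child, nor co-parent of S, so it does not belong.

T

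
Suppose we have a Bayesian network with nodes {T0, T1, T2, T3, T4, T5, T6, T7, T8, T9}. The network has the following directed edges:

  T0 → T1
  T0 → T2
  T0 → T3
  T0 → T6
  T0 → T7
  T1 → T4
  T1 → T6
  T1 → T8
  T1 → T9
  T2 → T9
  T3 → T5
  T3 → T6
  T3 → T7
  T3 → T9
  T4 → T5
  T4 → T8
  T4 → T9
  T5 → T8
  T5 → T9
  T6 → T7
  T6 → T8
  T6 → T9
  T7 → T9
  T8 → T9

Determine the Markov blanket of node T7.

The Markov blanket of a node is its parents, its children, and the other parents of its children.
T7 has parents T0, T3, T6.
T7 has child T9.
Other parents of T7's children:
  T9's other parents are T1, T2, T3, T4, T5, T6, T8.
So the Markov blanket of T7 is {T0, T1, T2, T3, T4, T5, T6, T8, T9}.

{T0, T1, T2, T3, T4, T5, T6, T8, T9}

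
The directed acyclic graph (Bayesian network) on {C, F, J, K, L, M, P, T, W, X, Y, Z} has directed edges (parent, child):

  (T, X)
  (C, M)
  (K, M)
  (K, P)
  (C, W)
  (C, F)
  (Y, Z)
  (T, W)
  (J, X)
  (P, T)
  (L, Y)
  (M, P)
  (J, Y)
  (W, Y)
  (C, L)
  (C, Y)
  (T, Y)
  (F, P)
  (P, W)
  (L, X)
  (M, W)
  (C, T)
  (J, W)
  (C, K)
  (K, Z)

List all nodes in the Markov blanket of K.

By definition, MB(K) is built from K's parents, K's children, and the co-parents of K.
Parents of K: C.
Ch(K) = {M, P, Z}.
For each child, the remaining parents (spouses of K):
  M's other parent is C.
  P's other parents are F, M.
  Z also has parent Y.
Taking the union gives {C, F, M, P, Y, Z}.

{C, F, M, P, Y, Z}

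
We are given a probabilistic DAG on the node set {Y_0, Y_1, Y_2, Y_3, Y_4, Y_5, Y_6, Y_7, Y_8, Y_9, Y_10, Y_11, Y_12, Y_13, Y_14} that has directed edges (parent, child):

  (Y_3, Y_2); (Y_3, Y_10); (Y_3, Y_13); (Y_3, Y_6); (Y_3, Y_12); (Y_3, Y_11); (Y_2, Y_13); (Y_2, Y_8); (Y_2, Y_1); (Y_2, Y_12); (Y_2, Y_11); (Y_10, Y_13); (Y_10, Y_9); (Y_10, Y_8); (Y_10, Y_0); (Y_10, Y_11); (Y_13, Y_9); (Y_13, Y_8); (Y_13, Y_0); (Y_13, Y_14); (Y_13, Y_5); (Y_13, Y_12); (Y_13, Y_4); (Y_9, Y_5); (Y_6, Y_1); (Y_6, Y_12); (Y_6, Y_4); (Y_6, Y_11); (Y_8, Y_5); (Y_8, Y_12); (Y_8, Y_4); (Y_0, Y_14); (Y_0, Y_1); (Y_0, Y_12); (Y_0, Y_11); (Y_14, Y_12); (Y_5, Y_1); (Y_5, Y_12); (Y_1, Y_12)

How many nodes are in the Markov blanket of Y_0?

11

Y_0 has parents Y_10, Y_13.
Ch(Y_0) = {Y_1, Y_11, Y_12, Y_14}.
Parents of each child, excluding Y_0:
  Y_14's other parent is Y_13.
  Y_1's other parents are Y_2, Y_5, Y_6.
  Y_12 also has parents Y_1, Y_2, Y_3, Y_5, Y_6, Y_8, Y_13, Y_14.
  parents(Y_11) \ {Y_0} = {Y_2, Y_3, Y_6, Y_10}.
MB(Y_0) = {Y_1, Y_2, Y_3, Y_5, Y_6, Y_8, Y_10, Y_11, Y_12, Y_13, Y_14}, which has 11 nodes.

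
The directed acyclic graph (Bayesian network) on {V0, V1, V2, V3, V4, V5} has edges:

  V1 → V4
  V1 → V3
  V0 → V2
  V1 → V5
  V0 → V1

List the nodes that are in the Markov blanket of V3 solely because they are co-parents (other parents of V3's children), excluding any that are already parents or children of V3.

V3 has no children, so it has no co-parents. The set is empty.

{}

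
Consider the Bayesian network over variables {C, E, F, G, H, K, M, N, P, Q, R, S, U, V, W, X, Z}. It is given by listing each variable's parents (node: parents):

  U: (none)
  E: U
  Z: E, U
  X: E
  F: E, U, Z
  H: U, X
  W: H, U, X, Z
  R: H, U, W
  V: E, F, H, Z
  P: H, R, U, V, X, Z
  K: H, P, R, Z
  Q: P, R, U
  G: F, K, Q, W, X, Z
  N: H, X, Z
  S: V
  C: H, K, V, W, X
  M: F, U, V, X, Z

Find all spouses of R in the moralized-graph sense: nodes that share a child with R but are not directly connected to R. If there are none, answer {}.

Children of R: K, P, Q.
  P: H, U, V, X, Z
  K: H, P, Z
  Q: P, U
Excluding nodes already adjacent to R (H, K, P, Q, U, W), the co-parent-only contribution is {V, X, Z}.

{V, X, Z}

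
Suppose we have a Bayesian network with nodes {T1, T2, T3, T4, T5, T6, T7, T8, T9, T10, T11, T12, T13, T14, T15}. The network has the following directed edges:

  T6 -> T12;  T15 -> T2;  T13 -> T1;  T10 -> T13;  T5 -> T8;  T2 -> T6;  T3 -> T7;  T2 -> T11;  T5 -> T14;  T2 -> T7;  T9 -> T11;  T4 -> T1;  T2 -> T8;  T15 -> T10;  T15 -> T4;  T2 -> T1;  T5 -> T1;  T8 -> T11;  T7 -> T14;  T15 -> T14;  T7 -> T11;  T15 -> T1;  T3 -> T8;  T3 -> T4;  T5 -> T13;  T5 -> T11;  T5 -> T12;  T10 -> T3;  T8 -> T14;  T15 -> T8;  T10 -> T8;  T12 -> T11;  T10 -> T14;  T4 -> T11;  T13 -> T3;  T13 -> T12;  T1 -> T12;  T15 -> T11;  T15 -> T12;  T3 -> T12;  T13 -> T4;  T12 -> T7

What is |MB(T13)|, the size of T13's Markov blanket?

9

By definition, MB(T13) is built from T13's parents, T13's children, and the co-parents of T13.
Pa(T13) = {T5, T10}.
T13's children: T1, T3, T4, T12.
Parents of each child, excluding T13:
  T3: T10
  T4: T3, T15
  T1: T2, T4, T5, T15
  T12: T1, T3, T5, T6, T15
MB(T13) = {T1, T2, T3, T4, T5, T6, T10, T12, T15}, which has 9 nodes.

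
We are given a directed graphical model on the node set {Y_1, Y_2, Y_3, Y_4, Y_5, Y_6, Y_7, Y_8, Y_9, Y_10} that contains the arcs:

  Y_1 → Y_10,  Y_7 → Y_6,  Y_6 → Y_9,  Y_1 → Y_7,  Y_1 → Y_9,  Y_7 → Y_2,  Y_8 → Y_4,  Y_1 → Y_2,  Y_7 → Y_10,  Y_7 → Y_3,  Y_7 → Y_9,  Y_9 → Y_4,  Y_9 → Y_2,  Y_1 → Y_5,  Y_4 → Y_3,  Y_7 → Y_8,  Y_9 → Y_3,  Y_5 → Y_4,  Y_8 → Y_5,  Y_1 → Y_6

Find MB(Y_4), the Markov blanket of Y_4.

{Y_3, Y_5, Y_7, Y_8, Y_9}

The Markov blanket of a node is its parents, its children, and the other parents of its children.
Children of Y_4: Y_3.
Y_4's parents: Y_5, Y_8, Y_9.
Other parents of Y_4's children:
  Y_3's other parents are Y_7, Y_9.
MB(Y_4) = {Y_3, Y_5, Y_7, Y_8, Y_9}.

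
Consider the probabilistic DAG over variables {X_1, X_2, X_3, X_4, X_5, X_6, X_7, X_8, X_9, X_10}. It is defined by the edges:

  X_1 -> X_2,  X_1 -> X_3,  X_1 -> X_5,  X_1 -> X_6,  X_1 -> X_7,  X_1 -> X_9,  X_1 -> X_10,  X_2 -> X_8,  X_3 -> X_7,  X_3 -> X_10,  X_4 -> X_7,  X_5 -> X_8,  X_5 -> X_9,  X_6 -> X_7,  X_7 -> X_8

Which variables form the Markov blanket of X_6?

Recall MB(v) = parents ∪ children ∪ spouses, where spouses are the other parents of v's children.
X_6's parents: X_1.
Ch(X_6) = {X_7}.
Co-parents of X_6 (other parents of its children):
  X_7: X_1, X_3, X_4
MB(X_6) = {X_1, X_3, X_4, X_7}.

{X_1, X_3, X_4, X_7}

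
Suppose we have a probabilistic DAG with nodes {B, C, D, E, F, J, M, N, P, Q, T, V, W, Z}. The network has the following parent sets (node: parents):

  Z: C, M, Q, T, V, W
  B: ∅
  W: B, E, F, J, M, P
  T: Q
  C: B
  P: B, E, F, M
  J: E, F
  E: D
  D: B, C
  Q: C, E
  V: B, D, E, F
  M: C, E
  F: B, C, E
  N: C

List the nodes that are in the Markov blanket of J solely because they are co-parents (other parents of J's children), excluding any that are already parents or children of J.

Children of J: W.
  W: B, E, F, M, P
Excluding nodes already adjacent to J (E, F, W), the co-parent-only contribution is {B, M, P}.

{B, M, P}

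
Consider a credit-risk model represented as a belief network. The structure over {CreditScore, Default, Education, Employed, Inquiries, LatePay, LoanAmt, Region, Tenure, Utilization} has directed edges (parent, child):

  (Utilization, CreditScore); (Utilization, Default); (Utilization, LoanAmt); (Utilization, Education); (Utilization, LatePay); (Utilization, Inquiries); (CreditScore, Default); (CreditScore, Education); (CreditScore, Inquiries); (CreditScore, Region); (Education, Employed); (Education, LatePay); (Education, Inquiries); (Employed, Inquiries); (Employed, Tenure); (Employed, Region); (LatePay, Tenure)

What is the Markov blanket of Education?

Education's children: Employed, Inquiries, LatePay.
Pa(Education) = {CreditScore, Utilization}.
For each child, the remaining parents (spouses of Education):
  Employed: no additional parents.
  parents(LatePay) \ {Education} = {Utilization}.
  Inquiries's other parents are CreditScore, Employed, Utilization.
Union: {CreditScore, Utilization} ∪ {Employed, Inquiries, LatePay} ∪ {CreditScore, Employed, Utilization} = {CreditScore, Employed, Inquiries, LatePay, Utilization}.

{CreditScore, Employed, Inquiries, LatePay, Utilization}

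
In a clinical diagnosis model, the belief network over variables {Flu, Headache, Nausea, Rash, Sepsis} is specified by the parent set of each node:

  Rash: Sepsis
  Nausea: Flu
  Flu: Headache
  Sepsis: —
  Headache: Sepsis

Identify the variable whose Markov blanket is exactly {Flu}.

Nausea

The target node must have every member of {Flu} as a parent, child, or co-parent, and no others.
Parents of Nausea: Flu; children: none; co-parents: none.
These exactly cover the given set, so the node is Nausea.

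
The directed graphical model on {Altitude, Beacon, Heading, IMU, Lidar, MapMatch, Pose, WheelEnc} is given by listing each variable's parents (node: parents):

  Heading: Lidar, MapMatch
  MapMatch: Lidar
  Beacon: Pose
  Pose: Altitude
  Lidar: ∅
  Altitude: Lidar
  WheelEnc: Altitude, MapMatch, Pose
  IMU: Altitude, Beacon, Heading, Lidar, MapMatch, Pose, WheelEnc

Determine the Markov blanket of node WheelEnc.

{Altitude, Beacon, Heading, IMU, Lidar, MapMatch, Pose}

A node's Markov blanket = Pa ∪ Ch ∪ (parents of Ch other than the node itself).
WheelEnc has parents Altitude, MapMatch, Pose.
WheelEnc has child IMU.
Co-parents of WheelEnc (other parents of its children):
  IMU's other parents are Altitude, Beacon, Heading, Lidar, MapMatch, Pose.
Taking the union gives {Altitude, Beacon, Heading, IMU, Lidar, MapMatch, Pose}.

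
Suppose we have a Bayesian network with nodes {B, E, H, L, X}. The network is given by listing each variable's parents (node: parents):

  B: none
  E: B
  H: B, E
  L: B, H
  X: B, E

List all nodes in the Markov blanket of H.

A node's Markov blanket = Pa ∪ Ch ∪ (parents of Ch other than the node itself).
Children of H: L.
Pa(H) = {B, E}.
Parents of each child, excluding H:
  L also has parent B.
Taking the union gives {B, E, L}.

{B, E, L}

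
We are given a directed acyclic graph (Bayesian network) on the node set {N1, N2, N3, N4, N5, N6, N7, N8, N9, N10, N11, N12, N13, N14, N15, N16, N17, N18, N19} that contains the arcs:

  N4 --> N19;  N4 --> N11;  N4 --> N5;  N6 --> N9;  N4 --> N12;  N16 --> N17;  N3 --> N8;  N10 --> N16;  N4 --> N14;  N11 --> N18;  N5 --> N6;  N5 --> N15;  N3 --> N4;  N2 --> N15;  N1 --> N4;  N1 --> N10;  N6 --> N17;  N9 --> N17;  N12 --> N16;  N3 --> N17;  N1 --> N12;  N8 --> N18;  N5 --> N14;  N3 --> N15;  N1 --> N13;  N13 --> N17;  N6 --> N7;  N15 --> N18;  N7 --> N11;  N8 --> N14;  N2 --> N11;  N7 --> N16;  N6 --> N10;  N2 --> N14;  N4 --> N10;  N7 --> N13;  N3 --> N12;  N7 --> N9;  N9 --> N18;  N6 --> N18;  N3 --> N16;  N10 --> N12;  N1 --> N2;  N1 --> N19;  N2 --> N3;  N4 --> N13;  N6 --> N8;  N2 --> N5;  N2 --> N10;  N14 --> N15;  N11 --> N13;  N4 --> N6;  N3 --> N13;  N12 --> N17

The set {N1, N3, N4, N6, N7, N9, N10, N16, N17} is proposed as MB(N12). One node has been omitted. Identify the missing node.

Parents of N12: N1, N3, N4, N10.
Ch(N12) = {N16, N17}.
For each child, the remaining parents (spouses of N12):
  N16's other parents are N3, N7, N10.
  N17 also has parents N3, N6, N9, N13, N16.
MB(N12) = {N1, N3, N4, N6, N7, N9, N10, N13, N16, N17}.
Comparing with the claimed set, N13 is missing.

N13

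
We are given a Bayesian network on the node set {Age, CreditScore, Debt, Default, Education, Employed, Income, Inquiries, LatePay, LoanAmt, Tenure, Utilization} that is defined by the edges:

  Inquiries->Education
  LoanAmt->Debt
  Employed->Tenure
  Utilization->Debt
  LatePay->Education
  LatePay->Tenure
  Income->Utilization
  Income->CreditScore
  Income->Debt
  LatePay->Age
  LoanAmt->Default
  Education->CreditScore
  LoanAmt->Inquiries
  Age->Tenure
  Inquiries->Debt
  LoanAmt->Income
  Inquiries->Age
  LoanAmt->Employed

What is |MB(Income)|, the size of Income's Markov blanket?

6

Pa(Income) = {LoanAmt}.
Children of Income: CreditScore, Debt, Utilization.
Parents of each child, excluding Income:
  Utilization: —
  CreditScore: Education
  Debt: Inquiries, LoanAmt, Utilization
MB(Income) = {CreditScore, Debt, Education, Inquiries, LoanAmt, Utilization}, which has 6 nodes.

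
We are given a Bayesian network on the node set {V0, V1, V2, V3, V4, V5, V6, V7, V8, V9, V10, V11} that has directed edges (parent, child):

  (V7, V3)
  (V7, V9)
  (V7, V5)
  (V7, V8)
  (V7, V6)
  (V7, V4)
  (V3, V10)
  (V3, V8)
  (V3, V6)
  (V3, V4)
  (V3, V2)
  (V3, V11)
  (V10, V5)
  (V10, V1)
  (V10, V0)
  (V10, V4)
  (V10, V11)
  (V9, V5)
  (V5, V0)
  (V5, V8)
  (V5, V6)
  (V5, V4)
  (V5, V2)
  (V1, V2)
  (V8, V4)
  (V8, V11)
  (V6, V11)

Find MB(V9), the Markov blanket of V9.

A node's Markov blanket = Pa ∪ Ch ∪ (parents of Ch other than the node itself).
V9 has parent V7.
V9's children: V5.
Parents of each child, excluding V9:
  V5: V7, V10
Union: {V7} ∪ {V5} ∪ {V7, V10} = {V5, V7, V10}.

{V5, V7, V10}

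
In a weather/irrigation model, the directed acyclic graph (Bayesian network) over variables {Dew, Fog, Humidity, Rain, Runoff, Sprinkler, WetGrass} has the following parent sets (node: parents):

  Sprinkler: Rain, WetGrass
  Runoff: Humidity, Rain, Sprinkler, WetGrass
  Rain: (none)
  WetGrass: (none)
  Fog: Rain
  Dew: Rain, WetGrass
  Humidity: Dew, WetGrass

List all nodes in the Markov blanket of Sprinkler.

The Markov blanket of a node is its parents, its children, and the other parents of its children.
Pa(Sprinkler) = {Rain, WetGrass}.
Children of Sprinkler: Runoff.
Other parents of Sprinkler's children:
  Runoff's other parents are Humidity, Rain, WetGrass.
Union: {Rain, WetGrass} ∪ {Runoff} ∪ {Humidity, Rain, WetGrass} = {Humidity, Rain, Runoff, WetGrass}.

{Humidity, Rain, Runoff, WetGrass}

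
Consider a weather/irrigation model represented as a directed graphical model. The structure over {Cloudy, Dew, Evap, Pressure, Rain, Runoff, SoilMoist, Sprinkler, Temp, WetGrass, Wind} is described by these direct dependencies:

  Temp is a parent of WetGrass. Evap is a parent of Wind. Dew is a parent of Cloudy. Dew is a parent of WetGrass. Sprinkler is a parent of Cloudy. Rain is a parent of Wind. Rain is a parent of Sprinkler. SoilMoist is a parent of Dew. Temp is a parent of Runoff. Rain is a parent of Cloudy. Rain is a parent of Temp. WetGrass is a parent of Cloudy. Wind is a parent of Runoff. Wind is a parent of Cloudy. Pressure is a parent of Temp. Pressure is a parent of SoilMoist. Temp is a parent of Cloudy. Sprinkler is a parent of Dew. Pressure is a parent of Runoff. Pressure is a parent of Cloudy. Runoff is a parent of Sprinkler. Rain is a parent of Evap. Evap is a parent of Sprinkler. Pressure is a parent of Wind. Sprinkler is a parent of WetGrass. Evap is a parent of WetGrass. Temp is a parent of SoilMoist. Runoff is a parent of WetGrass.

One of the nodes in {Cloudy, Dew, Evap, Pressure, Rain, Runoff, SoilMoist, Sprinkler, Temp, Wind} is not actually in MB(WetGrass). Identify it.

WetGrass's parents: Dew, Evap, Runoff, Sprinkler, Temp.
Ch(WetGrass) = {Cloudy}.
Co-parents of WetGrass (other parents of its children):
  Cloudy also has parents Dew, Pressure, Rain, Sprinkler, Temp, Wind.
MB(WetGrass) = {Cloudy, Dew, Evap, Pressure, Rain, Runoff, Sprinkler, Temp, Wind}.
SoilMoist is neither a parent, child, nor co-parent of WetGrass, so it does not belong.

SoilMoist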